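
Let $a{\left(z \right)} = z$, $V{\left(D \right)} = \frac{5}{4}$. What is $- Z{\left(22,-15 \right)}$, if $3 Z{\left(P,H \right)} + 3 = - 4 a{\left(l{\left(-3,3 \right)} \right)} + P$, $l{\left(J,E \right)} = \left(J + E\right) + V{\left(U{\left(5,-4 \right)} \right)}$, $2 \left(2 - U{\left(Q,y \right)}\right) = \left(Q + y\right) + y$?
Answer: $- \frac{14}{3} \approx -4.6667$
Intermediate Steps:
$U{\left(Q,y \right)} = 2 - y - \frac{Q}{2}$ ($U{\left(Q,y \right)} = 2 - \frac{\left(Q + y\right) + y}{2} = 2 - \frac{Q + 2 y}{2} = 2 - \left(y + \frac{Q}{2}\right) = 2 - y - \frac{Q}{2}$)
$V{\left(D \right)} = \frac{5}{4}$ ($V{\left(D \right)} = 5 \cdot \frac{1}{4} = \frac{5}{4}$)
$l{\left(J,E \right)} = \frac{5}{4} + E + J$ ($l{\left(J,E \right)} = \left(J + E\right) + \frac{5}{4} = \left(E + J\right) + \frac{5}{4} = \frac{5}{4} + E + J$)
$Z{\left(P,H \right)} = - \frac{8}{3} + \frac{P}{3}$ ($Z{\left(P,H \right)} = -1 + \frac{- 4 \left(\frac{5}{4} + 3 - 3\right) + P}{3} = -1 + \frac{\left(-4\right) \frac{5}{4} + P}{3} = -1 + \frac{-5 + P}{3} = -1 + \left(- \frac{5}{3} + \frac{P}{3}\right) = - \frac{8}{3} + \frac{P}{3}$)
$- Z{\left(22,-15 \right)} = - (- \frac{8}{3} + \frac{1}{3} \cdot 22) = - (- \frac{8}{3} + \frac{22}{3}) = \left(-1\right) \frac{14}{3} = - \frac{14}{3}$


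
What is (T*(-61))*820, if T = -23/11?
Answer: 1150460/11 ≈ 1.0459e+5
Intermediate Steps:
T = -23/11 (T = -23*1/11 = -23/11 ≈ -2.0909)
(T*(-61))*820 = -23/11*(-61)*820 = (1403/11)*820 = 1150460/11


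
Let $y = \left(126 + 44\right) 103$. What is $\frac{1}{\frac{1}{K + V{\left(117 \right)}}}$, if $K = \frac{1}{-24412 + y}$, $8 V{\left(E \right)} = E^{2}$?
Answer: $\frac{47240735}{27608} \approx 1711.1$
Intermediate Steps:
$V{\left(E \right)} = \frac{E^{2}}{8}$
$y = 17510$ ($y = 170 \cdot 103 = 17510$)
$K = - \frac{1}{6902}$ ($K = \frac{1}{-24412 + 17510} = \frac{1}{-6902} = - \frac{1}{6902} \approx -0.00014489$)
$\frac{1}{\frac{1}{K + V{\left(117 \right)}}} = \frac{1}{\frac{1}{- \frac{1}{6902} + \frac{117^{2}}{8}}} = \frac{1}{\frac{1}{- \frac{1}{6902} + \frac{1}{8} \cdot 13689}} = \frac{1}{\frac{1}{- \frac{1}{6902} + \frac{13689}{8}}} = \frac{1}{\frac{1}{\frac{47240735}{27608}}} = \frac{1}{\frac{27608}{47240735}} = \frac{47240735}{27608}$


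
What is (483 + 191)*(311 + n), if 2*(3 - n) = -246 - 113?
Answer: 332619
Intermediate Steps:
n = 365/2 (n = 3 - (-246 - 113)/2 = 3 - ½*(-359) = 3 + 359/2 = 365/2 ≈ 182.50)
(483 + 191)*(311 + n) = (483 + 191)*(311 + 365/2) = 674*(987/2) = 332619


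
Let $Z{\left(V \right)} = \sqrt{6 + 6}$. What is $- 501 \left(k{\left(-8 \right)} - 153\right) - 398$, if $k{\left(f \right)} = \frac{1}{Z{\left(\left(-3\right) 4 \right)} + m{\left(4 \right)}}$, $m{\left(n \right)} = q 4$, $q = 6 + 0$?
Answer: $\frac{3582983}{47} + \frac{167 \sqrt{3}}{94} \approx 76237.0$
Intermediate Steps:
$q = 6$
$Z{\left(V \right)} = 2 \sqrt{3}$ ($Z{\left(V \right)} = \sqrt{12} = 2 \sqrt{3}$)
$m{\left(n \right)} = 24$ ($m{\left(n \right)} = 6 \cdot 4 = 24$)
$k{\left(f \right)} = \frac{1}{24 + 2 \sqrt{3}}$ ($k{\left(f \right)} = \frac{1}{2 \sqrt{3} + 24} = \frac{1}{24 + 2 \sqrt{3}}$)
$- 501 \left(k{\left(-8 \right)} - 153\right) - 398 = - 501 \left(\left(\frac{2}{47} - \frac{\sqrt{3}}{282}\right) - 153\right) - 398 = - 501 \left(- \frac{7189}{47} - \frac{\sqrt{3}}{282}\right) - 398 = \left(\frac{3601689}{47} + \frac{167 \sqrt{3}}{94}\right) - 398 = \frac{3582983}{47} + \frac{167 \sqrt{3}}{94}$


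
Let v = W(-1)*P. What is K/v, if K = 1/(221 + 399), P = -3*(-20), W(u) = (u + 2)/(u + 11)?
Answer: 1/3720 ≈ 0.00026882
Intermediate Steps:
W(u) = (2 + u)/(11 + u)
P = 60
v = 6 (v = ((2 - 1)/(11 - 1))*60 = (1/10)*60 = 6)
K = 1/620 ≈ 0.0016129
K/v = (1/620)/6 = (1/620)*(1/6) = 1/3720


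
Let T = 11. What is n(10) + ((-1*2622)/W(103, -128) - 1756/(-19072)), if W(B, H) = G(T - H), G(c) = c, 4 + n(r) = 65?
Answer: 27987197/662752 ≈ 42.229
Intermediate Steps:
n(r) = 61 (n(r) = -4 + 65 = 61)
W(B, H) = 11 - H
n(10) + ((-1*2622)/W(103, -128) - 1756/(-19072)) = 61 + ((-1*2622)/(11 - 1*(-128)) - 1756/(-19072)) = 61 + (-2622/(11 + 128) - 1756*(-1/19072)) = 61 + (-2622/139 + 439/4768) = 61 - 12440675/662752 = 27987197/662752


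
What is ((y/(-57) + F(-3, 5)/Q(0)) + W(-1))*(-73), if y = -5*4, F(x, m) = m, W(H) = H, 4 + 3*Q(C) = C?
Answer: 73219/228 ≈ 321.14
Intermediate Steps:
Q(C) = -4/3 + C/3
y = -20
((y/(-57) + F(-3, 5)/Q(0)) + W(-1))*(-73) = ((-20/(-57) + 5/(-4/3 + (⅓)*0)) - 1)*(-73) = ((-20*(-1/57) + 5/(-4/3 + 0)) - 1)*(-73) = ((20/57 + 5/(-4/3)) - 1)*(-73) = ((20/57 + 5*(-¾)) - 1)*(-73) = ((20/57 - 15/4) - 1)*(-73) = (-775/228 - 1)*(-73) = -1003/228*(-73) = 73219/228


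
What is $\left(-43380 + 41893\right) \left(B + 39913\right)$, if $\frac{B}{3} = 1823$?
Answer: $-67483034$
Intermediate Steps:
$B = 5469$ ($B = 3 \cdot 1823 = 5469$)
$\left(-43380 + 41893\right) \left(B + 39913\right) = \left(-43380 + 41893\right) \left(5469 + 39913\right) = \left(-1487\right) 45382 = -67483034$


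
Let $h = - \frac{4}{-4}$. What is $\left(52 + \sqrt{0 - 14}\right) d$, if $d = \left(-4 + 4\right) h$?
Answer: $0$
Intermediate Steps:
$h = 1$ ($h = \left(-4\right) \left(- \frac{1}{4}\right) = 1$)
$d = 0$ ($d = \left(-4 + 4\right) 1 = 0 \cdot 1 = 0$)
$\left(52 + \sqrt{0 - 14}\right) d = \left(52 + \sqrt{0 - 14}\right) 0 = \left(52 + \sqrt{-14}\right) 0 = \left(52 + i \sqrt{14}\right) 0 = 0$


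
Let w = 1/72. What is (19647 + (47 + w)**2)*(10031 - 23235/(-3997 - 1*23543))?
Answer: 2086964460460945/9517824 ≈ 2.1927e+8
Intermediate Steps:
w = 1/72 ≈ 0.013889
(19647 + (47 + w)**2)*(10031 - 23235/(-3997 - 1*23543)) = (19647 + (47 + 1/72)**2)*(10031 - 23235/(-3997 - 1*23543)) = (19647 + (3385/72)**2)*(10031 - 23235/(-3997 - 23543)) = (19647 + 11458225/5184)*(10031 - 23235/(-27540)) = 113308273*(10031 - 23235*(-1/27540))/5184 = 113308273*(10031 + 1549/1836)/5184 = (113308273/5184)*(18418465/1836) = 2086964460460945/9517824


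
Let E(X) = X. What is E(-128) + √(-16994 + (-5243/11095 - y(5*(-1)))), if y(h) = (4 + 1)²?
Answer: -128 + 2*I*√10689186110/1585 ≈ -128.0 + 130.46*I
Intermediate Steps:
y(h) = 25 (y(h) = 5² = 25)
E(-128) + √(-16994 + (-5243/11095 - y(5*(-1)))) = -128 + √(-16994 + (-5243/11095 - 1*25)) = -128 + √(-16994 + (-5243*1/11095 - 25)) = -128 + √(-16994 + (-749/1585 - 25)) = -128 + √(-16994 - 40374/1585) = -128 + √(-26975864/1585) = -128 + 2*I*√10689186110/1585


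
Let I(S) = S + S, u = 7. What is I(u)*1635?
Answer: 22890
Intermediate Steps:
I(S) = 2*S
I(u)*1635 = (2*7)*1635 = 14*1635 = 22890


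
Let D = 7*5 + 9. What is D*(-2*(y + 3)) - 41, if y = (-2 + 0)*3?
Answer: 223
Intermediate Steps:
y = -6 (y = -2*3 = -6)
D = 44 (D = 35 + 9 = 44)
D*(-2*(y + 3)) - 41 = 44*(-2*(-6 + 3)) - 41 = 44*(-2*(-3)) - 41 = 44*6 - 41 = 264 - 41 = 223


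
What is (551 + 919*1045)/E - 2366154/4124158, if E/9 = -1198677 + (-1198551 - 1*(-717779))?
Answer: -6621240481577/10389469543413 ≈ -0.63730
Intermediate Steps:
E = -15115041 (E = 9*(-1198677 + (-1198551 - 1*(-717779))) = 9*(-1198677 + (-1198551 + 717779)) = 9*(-1198677 - 480772) = 9*(-1679449) = -15115041)
(551 + 919*1045)/E - 2366154/4124158 = (551 + 919*1045)/(-15115041) - 2366154/4124158 = (551 + 960355)*(-1/15115041) - 2366154*1/4124158 = 960906*(-1/15115041) - 1183077/2062079 = -320302/5038347 - 1183077/2062079 = -6621240481577/10389469543413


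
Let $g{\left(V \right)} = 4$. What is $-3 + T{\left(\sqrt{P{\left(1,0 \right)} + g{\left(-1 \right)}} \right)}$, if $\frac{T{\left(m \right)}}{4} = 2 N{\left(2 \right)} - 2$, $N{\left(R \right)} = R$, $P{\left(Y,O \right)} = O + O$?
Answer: $5$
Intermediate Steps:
$P{\left(Y,O \right)} = 2 O$
$T{\left(m \right)} = 8$ ($T{\left(m \right)} = 4 \left(2 \cdot 2 - 2\right) = 4 \left(4 - 2\right) = 4 \cdot 2 = 8$)
$-3 + T{\left(\sqrt{P{\left(1,0 \right)} + g{\left(-1 \right)}} \right)} = -3 + 8 = 5$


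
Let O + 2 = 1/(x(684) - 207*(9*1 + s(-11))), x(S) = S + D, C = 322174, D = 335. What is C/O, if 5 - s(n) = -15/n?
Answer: -5658664136/35139 ≈ -1.6104e+5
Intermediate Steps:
s(n) = 5 + 15/n (s(n) = 5 - (-15)/n = 5 + 15/n)
x(S) = 335 + S (x(S) = S + 335 = 335 + S)
O = -35139/17564 (O = -2 + 1/((335 + 684) - 207*(9*1 + (5 + 15/(-11)))) = -2 + 1/(1019 - 207*(9 + (5 + 15*(-1/11)))) = -2 + 1/(1019 - 207*(9 + (5 - 15/11))) = -2 + 1/(1019 - 207*(9 + 40/11)) = -2 + 1/(1019 - 207*139/11) = -2 + 1/(1019 - 28773/11) = -2 + 1/(-17564/11) = -2 - 11/17564 = -35139/17564 ≈ -2.0006)
C/O = 322174/(-35139/17564) = 322174*(-17564/35139) = -5658664136/35139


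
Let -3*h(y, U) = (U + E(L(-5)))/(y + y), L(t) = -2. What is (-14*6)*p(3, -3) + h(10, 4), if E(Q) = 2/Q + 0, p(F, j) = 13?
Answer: -21841/20 ≈ -1092.1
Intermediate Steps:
E(Q) = 2/Q
h(y, U) = -(-1 + U)/(6*y) (h(y, U) = -(U + 2/(-2))/(3*(y + y)) = -(U + 2*(-½))/(3*(2*y)) = -(U - 1)*1/(2*y)/3 = -(-1 + U)*1/(2*y)/3 = -(-1 + U)/(6*y))
(-14*6)*p(3, -3) + h(10, 4) = -14*6*13 + (⅙)*(1 - 1*4)/10 = -84*13 + (⅙)*(⅒)*(1 - 4) = -1092 + (⅙)*(⅒)*(-3) = -1092 - 1/20 = -21841/20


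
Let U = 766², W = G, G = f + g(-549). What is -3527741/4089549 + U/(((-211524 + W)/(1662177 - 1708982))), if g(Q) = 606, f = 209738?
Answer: 5615587430239502/241283391 ≈ 2.3274e+7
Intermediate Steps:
G = 210344 (G = 209738 + 606 = 210344)
W = 210344
U = 586756
-3527741/4089549 + U/(((-211524 + W)/(1662177 - 1708982))) = -3527741/4089549 + 586756/(((-211524 + 210344)/(1662177 - 1708982))) = -3527741*1/4089549 + 586756/((-1180/(-46805))) = -3527741/4089549 + 586756/((-1180*(-1/46805))) = -3527741/4089549 + 586756/(236/9361) = -3527741/4089549 + 586756*(9361/236) = -3527741/4089549 + 1373155729/59 = 5615587430239502/241283391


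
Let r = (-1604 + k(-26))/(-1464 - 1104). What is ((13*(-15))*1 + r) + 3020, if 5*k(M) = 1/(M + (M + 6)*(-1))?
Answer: 217686121/77040 ≈ 2825.6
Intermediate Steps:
k(M) = -1/30 (k(M) = 1/(5*(M + (M + 6)*(-1))) = 1/(5*(M + (6 + M)*(-1))) = 1/(5*(M + (-6 - M))) = (⅕)/(-6) = (⅕)*(-⅙) = -1/30)
r = 48121/77040 (r = (-1604 - 1/30)/(-1464 - 1104) = -48121/30/(-2568) = -48121/30*(-1/2568) = 48121/77040 ≈ 0.62462)
((13*(-15))*1 + r) + 3020 = ((13*(-15))*1 + 48121/77040) + 3020 = (-195*1 + 48121/77040) + 3020 = (-195 + 48121/77040) + 3020 = -14974679/77040 + 3020 = 217686121/77040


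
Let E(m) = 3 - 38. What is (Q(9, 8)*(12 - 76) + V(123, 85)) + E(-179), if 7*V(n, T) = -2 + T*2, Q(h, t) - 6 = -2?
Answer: -267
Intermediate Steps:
E(m) = -35
Q(h, t) = 4 (Q(h, t) = 6 - 2 = 4)
V(n, T) = -2/7 + 2*T/7 (V(n, T) = (-2 + T*2)/7 = (-2 + 2*T)/7 = -2/7 + 2*T/7)
(Q(9, 8)*(12 - 76) + V(123, 85)) + E(-179) = (4*(12 - 76) + (-2/7 + (2/7)*85)) - 35 = (4*(-64) + (-2/7 + 170/7)) - 35 = (-256 + 24) - 35 = -232 - 35 = -267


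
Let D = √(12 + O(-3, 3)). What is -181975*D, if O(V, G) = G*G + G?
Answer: -363950*√6 ≈ -8.9149e+5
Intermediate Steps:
O(V, G) = G + G² (O(V, G) = G² + G = G + G²)
D = 2*√6 (D = √(12 + 3*(1 + 3)) = √(12 + 3*4) = √(12 + 12) = √24 = 2*√6 ≈ 4.8990)
-181975*D = -363950*√6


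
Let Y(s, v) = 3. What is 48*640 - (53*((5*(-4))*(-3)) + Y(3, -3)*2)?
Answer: 27534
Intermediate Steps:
48*640 - (53*((5*(-4))*(-3)) + Y(3, -3)*2) = 48*640 - (53*((5*(-4))*(-3)) + 3*2) = 30720 - (53*(-20*(-3)) + 6) = 30720 - (53*60 + 6) = 30720 - (3180 + 6) = 30720 - 1*3186 = 30720 - 3186 = 27534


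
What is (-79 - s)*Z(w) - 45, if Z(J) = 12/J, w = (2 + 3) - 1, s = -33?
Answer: -183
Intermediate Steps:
w = 4 (w = 5 - 1 = 4)
(-79 - s)*Z(w) - 45 = (-79 - 1*(-33))*(12/4) - 45 = (-79 + 33)*(12*(¼)) - 45 = -46*3 - 45 = -138 - 45 = -183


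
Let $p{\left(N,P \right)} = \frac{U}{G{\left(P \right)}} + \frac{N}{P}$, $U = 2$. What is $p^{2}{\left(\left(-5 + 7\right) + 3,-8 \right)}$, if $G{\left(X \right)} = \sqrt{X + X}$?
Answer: $\frac{9}{64} + \frac{5 i}{8} \approx 0.14063 + 0.625 i$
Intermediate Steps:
$G{\left(X \right)} = \sqrt{2} \sqrt{X}$ ($G{\left(X \right)} = \sqrt{2 X} = \sqrt{2} \sqrt{X}$)
$p{\left(N,P \right)} = \frac{N}{P} + \frac{\sqrt{2}}{\sqrt{P}}$ ($p{\left(N,P \right)} = \frac{2}{\sqrt{2} \sqrt{P}} + \frac{N}{P} = 2 \frac{\sqrt{2}}{2 \sqrt{P}} + \frac{N}{P} = \frac{\sqrt{2}}{\sqrt{P}} + \frac{N}{P} = \frac{N}{P} + \frac{\sqrt{2}}{\sqrt{P}}$)
$p^{2}{\left(\left(-5 + 7\right) + 3,-8 \right)} = \left(\frac{\left(-5 + 7\right) + 3}{-8} + \frac{\sqrt{2}}{2 i \sqrt{2}}\right)^{2} = \left(\left(2 + 3\right) \left(- \frac{1}{8}\right) + \sqrt{2} \left(- \frac{i \sqrt{2}}{4}\right)\right)^{2} = \left(5 \left(- \frac{1}{8}\right) - \frac{i}{2}\right)^{2} = \left(- \frac{5}{8} - \frac{i}{2}\right)^{2}$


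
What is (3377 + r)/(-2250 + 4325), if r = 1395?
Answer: 4772/2075 ≈ 2.2998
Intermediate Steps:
(3377 + r)/(-2250 + 4325) = (3377 + 1395)/(-2250 + 4325) = 4772/2075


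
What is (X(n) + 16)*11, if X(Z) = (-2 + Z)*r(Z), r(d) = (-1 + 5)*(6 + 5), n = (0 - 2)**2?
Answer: 1144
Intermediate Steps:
n = 4 (n = (-2)**2 = 4)
r(d) = 44 (r(d) = 4*11 = 44)
X(Z) = -88 + 44*Z (X(Z) = (-2 + Z)*44 = -88 + 44*Z)
(X(n) + 16)*11 = ((-88 + 44*4) + 16)*11 = ((-88 + 176) + 16)*11 = (88 + 16)*11 = 104*11 = 1144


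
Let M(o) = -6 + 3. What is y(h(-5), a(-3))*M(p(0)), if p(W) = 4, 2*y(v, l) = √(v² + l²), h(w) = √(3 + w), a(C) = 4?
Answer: -3*√14/2 ≈ -5.6125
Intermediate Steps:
y(v, l) = √(l² + v²)/2 (y(v, l) = √(v² + l²)/2 = √(l² + v²)/2)
M(o) = -3
y(h(-5), a(-3))*M(p(0)) = (√(4² + (√(3 - 5))²)/2)*(-3) = (√(16 + (√(-2))²)/2)*(-3) = (√(16 + (I*√2)²)/2)*(-3) = (√(16 - 2)/2)*(-3) = (√14/2)*(-3) = -3*√14/2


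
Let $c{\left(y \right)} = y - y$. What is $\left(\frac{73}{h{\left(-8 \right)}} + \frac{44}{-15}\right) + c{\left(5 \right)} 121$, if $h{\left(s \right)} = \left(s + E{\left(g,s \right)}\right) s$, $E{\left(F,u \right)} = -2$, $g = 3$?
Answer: $- \frac{97}{48} \approx -2.0208$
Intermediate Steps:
$c{\left(y \right)} = 0$
$h{\left(s \right)} = s \left(-2 + s\right)$ ($h{\left(s \right)} = \left(s - 2\right) s = \left(-2 + s\right) s = s \left(-2 + s\right)$)
$\left(\frac{73}{h{\left(-8 \right)}} + \frac{44}{-15}\right) + c{\left(5 \right)} 121 = \left(\frac{73}{\left(-8\right) \left(-2 - 8\right)} + \frac{44}{-15}\right) + 0 \cdot 121 = \left(\frac{73}{\left(-8\right) \left(-10\right)} + 44 \left(- \frac{1}{15}\right)\right) + 0 = \left(\frac{73}{80} - \frac{44}{15}\right) + 0 = - \frac{97}{48} + 0 = - \frac{97}{48}$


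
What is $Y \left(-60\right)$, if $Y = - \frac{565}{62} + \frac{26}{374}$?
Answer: $\frac{3145470}{5797} \approx 542.6$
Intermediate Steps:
$Y = - \frac{104849}{11594}$ ($Y = \left(-565\right) \frac{1}{62} + 26 \cdot \frac{1}{374} = - \frac{565}{62} + \frac{13}{187} = - \frac{104849}{11594} \approx -9.0434$)
$Y \left(-60\right) = \left(- \frac{104849}{11594}\right) \left(-60\right) = \frac{3145470}{5797}$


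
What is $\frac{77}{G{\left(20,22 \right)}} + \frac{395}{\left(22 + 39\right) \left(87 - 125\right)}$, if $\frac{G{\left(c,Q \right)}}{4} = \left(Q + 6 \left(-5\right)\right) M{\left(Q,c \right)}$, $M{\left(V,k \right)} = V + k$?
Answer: $- \frac{50669}{222528} \approx -0.2277$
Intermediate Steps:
$G{\left(c,Q \right)} = 4 \left(-30 + Q\right) \left(Q + c\right)$ ($G{\left(c,Q \right)} = 4 \left(Q + 6 \left(-5\right)\right) \left(Q + c\right) = 4 \left(Q - 30\right) \left(Q + c\right) = 4 \left(-30 + Q\right) \left(Q + c\right)$)
$\frac{77}{G{\left(20,22 \right)}} + \frac{395}{\left(22 + 39\right) \left(87 - 125\right)} = \frac{77}{4 \left(-30 + 22\right) \left(22 + 20\right)} + \frac{395}{\left(22 + 39\right) \left(87 - 125\right)} = \frac{77}{4 \left(-8\right) 42} + \frac{395}{61 \left(-38\right)} = \frac{77}{-1344} + \frac{395}{-2318} = 77 \left(- \frac{1}{1344}\right) + 395 \left(- \frac{1}{2318}\right) = - \frac{11}{192} - \frac{395}{2318} = - \frac{50669}{222528}$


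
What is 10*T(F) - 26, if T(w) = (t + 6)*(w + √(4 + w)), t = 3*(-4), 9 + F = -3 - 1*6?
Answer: 1054 - 60*I*√14 ≈ 1054.0 - 224.5*I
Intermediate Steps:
F = -18 (F = -9 + (-3 - 1*6) = -9 + (-3 - 6) = -9 - 9 = -18)
t = -12
T(w) = -6*w - 6*√(4 + w) (T(w) = (-12 + 6)*(w + √(4 + w)) = -6*(w + √(4 + w)) = -6*w - 6*√(4 + w))
10*T(F) - 26 = 10*(-6*(-18) - 6*√(4 - 18)) - 26 = 10*(108 - 6*I*√14) - 26 = (1080 - 60*I*√14) - 26 = 1054 - 60*I*√14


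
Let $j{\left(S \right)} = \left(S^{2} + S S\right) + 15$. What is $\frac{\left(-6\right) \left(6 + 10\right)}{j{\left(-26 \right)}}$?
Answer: $- \frac{96}{1367} \approx -0.070227$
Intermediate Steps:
$j{\left(S \right)} = 15 + 2 S^{2}$ ($j{\left(S \right)} = \left(S^{2} + S^{2}\right) + 15 = 2 S^{2} + 15 = 15 + 2 S^{2}$)
$\frac{\left(-6\right) \left(6 + 10\right)}{j{\left(-26 \right)}} = \frac{\left(-6\right) \left(6 + 10\right)}{15 + 2 \left(-26\right)^{2}} = \frac{\left(-6\right) 16}{15 + 2 \cdot 676} = - \frac{96}{15 + 1352} = - \frac{96}{1367}$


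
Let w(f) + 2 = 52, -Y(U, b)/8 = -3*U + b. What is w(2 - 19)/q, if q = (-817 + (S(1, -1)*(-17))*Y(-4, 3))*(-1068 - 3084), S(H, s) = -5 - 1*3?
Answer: 25/35576412 ≈ 7.0271e-7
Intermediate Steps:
Y(U, b) = -8*b + 24*U (Y(U, b) = -8*(-3*U + b) = -8*(b - 3*U) = -8*b + 24*U)
S(H, s) = -8 (S(H, s) = -5 - 3 = -8)
w(f) = 50 (w(f) = -2 + 52 = 50)
q = 71152824 (q = (-817 + (-8*(-17))*(-8*3 + 24*(-4)))*(-1068 - 3084) = (-817 + 136*(-24 - 96))*(-4152) = (-817 + 136*(-120))*(-4152) = (-817 - 16320)*(-4152) = -17137*(-4152) = 71152824)
w(2 - 19)/q = 50/71152824 = 50*(1/71152824) = 25/35576412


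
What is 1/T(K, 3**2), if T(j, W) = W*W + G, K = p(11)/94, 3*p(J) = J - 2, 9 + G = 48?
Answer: 1/120 ≈ 0.0083333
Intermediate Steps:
G = 39 (G = -9 + 48 = 39)
p(J) = -2/3 + J/3 (p(J) = (J - 2)/3 = (-2 + J)/3 = -2/3 + J/3)
K = 3/94 (K = (-2/3 + (1/3)*11)/94 = (-2/3 + 11/3)*(1/94) = 3*(1/94) = 3/94 ≈ 0.031915)
T(j, W) = 39 + W**2 (T(j, W) = W*W + 39 = W**2 + 39 = 39 + W**2)
1/T(K, 3**2) = 1/(39 + (3**2)**2) = 1/(39 + 9**2) = 1/(39 + 81) = 1/120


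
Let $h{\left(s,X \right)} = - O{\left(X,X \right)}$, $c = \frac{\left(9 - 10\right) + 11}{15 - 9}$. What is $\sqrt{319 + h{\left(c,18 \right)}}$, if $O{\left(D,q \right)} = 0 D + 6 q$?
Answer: $\sqrt{211} \approx 14.526$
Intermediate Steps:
$O{\left(D,q \right)} = 6 q$ ($O{\left(D,q \right)} = 0 + 6 q = 6 q$)
$c = \frac{5}{3}$ ($c = \frac{-1 + 11}{6} = 10 \cdot \frac{1}{6} = \frac{5}{3} \approx 1.6667$)
$h{\left(s,X \right)} = - 6 X$
$\sqrt{319 + h{\left(c,18 \right)}} = \sqrt{319 - 108} = \sqrt{211}$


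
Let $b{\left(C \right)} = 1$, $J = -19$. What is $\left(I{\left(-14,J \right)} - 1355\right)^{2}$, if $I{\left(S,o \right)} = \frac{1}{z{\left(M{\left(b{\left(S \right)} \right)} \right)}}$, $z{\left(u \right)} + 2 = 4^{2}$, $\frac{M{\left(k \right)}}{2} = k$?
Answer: $\frac{359822961}{196} \approx 1.8358 \cdot 10^{6}$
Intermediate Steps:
$M{\left(k \right)} = 2 k$
$z{\left(u \right)} = 14$ ($z{\left(u \right)} = -2 + 4^{2} = -2 + 16 = 14$)
$I{\left(S,o \right)} = \frac{1}{14}$
$\left(I{\left(-14,J \right)} - 1355\right)^{2} = \left(\frac{1}{14} - 1355\right)^{2} = \left(- \frac{18969}{14}\right)^{2} = \frac{359822961}{196}$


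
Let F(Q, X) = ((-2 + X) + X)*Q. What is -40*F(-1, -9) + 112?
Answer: -688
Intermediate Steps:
F(Q, X) = Q*(-2 + 2*X) (F(Q, X) = (-2 + 2*X)*Q = Q*(-2 + 2*X))
-40*F(-1, -9) + 112 = -80*(-1)*(-1 - 9) + 112 = -80*(-1)*(-10) + 112 = -40*20 + 112 = -800 + 112 = -688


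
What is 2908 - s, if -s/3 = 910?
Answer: 5638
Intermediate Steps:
s = -2730 (s = -3*910 = -2730)
2908 - s = 2908 - 1*(-2730) = 2908 + 2730 = 5638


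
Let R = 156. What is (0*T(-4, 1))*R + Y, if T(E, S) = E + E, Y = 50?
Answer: 50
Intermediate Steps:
T(E, S) = 2*E
(0*T(-4, 1))*R + Y = (0*(2*(-4)))*156 + 50 = (0*(-8))*156 + 50 = 0*156 + 50 = 0 + 50 = 50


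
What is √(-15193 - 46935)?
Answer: 4*I*√3883 ≈ 249.25*I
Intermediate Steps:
√(-15193 - 46935) = √(-62128) = 4*I*√3883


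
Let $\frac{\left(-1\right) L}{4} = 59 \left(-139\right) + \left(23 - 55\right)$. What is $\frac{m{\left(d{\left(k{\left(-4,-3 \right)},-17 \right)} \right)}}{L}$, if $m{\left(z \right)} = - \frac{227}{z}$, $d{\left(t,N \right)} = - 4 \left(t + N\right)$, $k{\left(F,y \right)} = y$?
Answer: $- \frac{227}{2634560} \approx -8.6162 \cdot 10^{-5}$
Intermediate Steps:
$d{\left(t,N \right)} = - 4 N - 4 t$ ($d{\left(t,N \right)} = - 4 \left(N + t\right) = - 4 N - 4 t$)
$L = 32932$ ($L = - 4 \left(59 \left(-139\right) + \left(23 - 55\right)\right) = - 4 \left(-8201 - 32\right) = \left(-4\right) \left(-8233\right) = 32932$)
$\frac{m{\left(d{\left(k{\left(-4,-3 \right)},-17 \right)} \right)}}{L} = \frac{\left(-227\right) \frac{1}{\left(-4\right) \left(-17\right) - -12}}{32932} = - \frac{227}{68 + 12} \cdot \frac{1}{32932} = - \frac{227}{80} \cdot \frac{1}{32932} = \left(-227\right) \frac{1}{80} \cdot \frac{1}{32932} = \left(- \frac{227}{80}\right) \frac{1}{32932} = - \frac{227}{2634560}$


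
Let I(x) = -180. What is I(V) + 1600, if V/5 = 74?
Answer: 1420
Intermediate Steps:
V = 370 (V = 5*74 = 370)
I(V) + 1600 = -180 + 1600 = 1420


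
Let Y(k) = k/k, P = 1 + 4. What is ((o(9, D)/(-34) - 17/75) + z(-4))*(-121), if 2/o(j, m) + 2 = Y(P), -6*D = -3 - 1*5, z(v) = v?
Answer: 642994/1275 ≈ 504.31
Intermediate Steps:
P = 5
D = 4/3 (D = -(-3 - 1*5)/6 = -(-3 - 5)/6 = -1/6*(-8) = 4/3 ≈ 1.3333)
Y(k) = 1
o(j, m) = -2 (o(j, m) = 2/(-2 + 1) = 2/(-1) = 2*(-1) = -2)
((o(9, D)/(-34) - 17/75) + z(-4))*(-121) = ((-2/(-34) - 17/75) - 4)*(-121) = ((-2*(-1/34) - 17*1/75) - 4)*(-121) = ((1/17 - 17/75) - 4)*(-121) = (-214/1275 - 4)*(-121) = -5314/1275*(-121) = 642994/1275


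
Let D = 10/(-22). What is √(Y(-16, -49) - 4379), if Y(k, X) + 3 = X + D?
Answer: I*√536206/11 ≈ 66.569*I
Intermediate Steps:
D = -5/11 (D = 10*(-1/22) = -5/11 ≈ -0.45455)
Y(k, X) = -38/11 + X (Y(k, X) = -3 + (X - 5/11) = -3 + (-5/11 + X) = -38/11 + X)
√(Y(-16, -49) - 4379) = √((-38/11 - 49) - 4379) = √(-577/11 - 4379) = √(-48746/11) = I*√536206/11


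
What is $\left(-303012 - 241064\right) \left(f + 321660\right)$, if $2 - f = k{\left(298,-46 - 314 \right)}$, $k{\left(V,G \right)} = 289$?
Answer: $-174851336348$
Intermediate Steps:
$f = -287$ ($f = 2 - 289 = -287$)
$\left(-303012 - 241064\right) \left(f + 321660\right) = \left(-303012 - 241064\right) \left(-287 + 321660\right) = \left(-544076\right) 321373 = -174851336348$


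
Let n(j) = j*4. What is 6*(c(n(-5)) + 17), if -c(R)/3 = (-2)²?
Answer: 30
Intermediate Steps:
n(j) = 4*j
c(R) = -12 (c(R) = -3*(-2)² = -3*4 = -12)
6*(c(n(-5)) + 17) = 6*(-12 + 17) = 6*5 = 30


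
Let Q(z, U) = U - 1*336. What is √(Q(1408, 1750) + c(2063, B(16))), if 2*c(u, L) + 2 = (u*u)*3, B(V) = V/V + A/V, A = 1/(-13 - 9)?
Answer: √25541466/2 ≈ 2526.9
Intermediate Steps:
Q(z, U) = -336 + U (Q(z, U) = U - 336 = -336 + U)
A = -1/22 (A = 1/(-22) = -1/22 ≈ -0.045455)
B(V) = 1 - 1/(22*V) (B(V) = V/V - 1/(22*V) = 1 - 1/(22*V))
c(u, L) = -1 + 3*u²/2 (c(u, L) = -1 + ((u*u)*3)/2 = -1 + (u²*3)/2 = -1 + (3*u²)/2 = -1 + 3*u²/2)
√(Q(1408, 1750) + c(2063, B(16))) = √((-336 + 1750) + (-1 + (3/2)*2063²)) = √(1414 + (-1 + (3/2)*4255969)) = √(1414 + (-1 + 12767907/2)) = √(1414 + 12767905/2) = √(12770733/2) = √25541466/2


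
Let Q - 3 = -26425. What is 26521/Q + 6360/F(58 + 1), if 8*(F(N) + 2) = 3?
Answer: -122245103/31226 ≈ -3914.9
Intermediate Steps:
F(N) = -13/8 (F(N) = -2 + (1/8)*3 = -2 + 3/8 = -13/8)
Q = -26422 (Q = 3 - 26425 = -26422)
26521/Q + 6360/F(58 + 1) = 26521/(-26422) + 6360/(-13/8) = 26521*(-1/26422) + 6360*(-8/13) = -2411/2402 - 50880/13 = -122245103/31226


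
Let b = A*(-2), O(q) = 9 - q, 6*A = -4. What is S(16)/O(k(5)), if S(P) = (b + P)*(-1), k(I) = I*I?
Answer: 13/12 ≈ 1.0833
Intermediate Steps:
k(I) = I²
A = -⅔ (A = (⅙)*(-4) = -⅔ ≈ -0.66667)
b = 4/3 (b = -⅔*(-2) = 4/3 ≈ 1.3333)
S(P) = -4/3 - P (S(P) = (4/3 + P)*(-1) = -4/3 - P)
S(16)/O(k(5)) = (-4/3 - 1*16)/(9 - 1*5²) = (-4/3 - 16)/(9 - 1*25) = -52/(3*(9 - 25)) = -52/3/(-16) = -52/3*(-1/16) = 13/12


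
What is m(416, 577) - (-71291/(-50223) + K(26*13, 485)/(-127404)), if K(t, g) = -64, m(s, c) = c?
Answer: 306909385604/533217591 ≈ 575.58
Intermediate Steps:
m(416, 577) - (-71291/(-50223) + K(26*13, 485)/(-127404)) = 577 - (-71291/(-50223) - 64/(-127404)) = 577 - (-71291*(-1/50223) - 64*(-1/127404)) = 577 - (71291/50223 + 16/31851) = 577 - 1*757164403/533217591 = 577 - 757164403/533217591 = 306909385604/533217591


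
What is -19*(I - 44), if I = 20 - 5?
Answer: 551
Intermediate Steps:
I = 15
-19*(I - 44) = -19*(15 - 44) = -19*(-29) = 551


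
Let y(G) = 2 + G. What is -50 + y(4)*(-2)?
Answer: -62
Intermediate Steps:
-50 + y(4)*(-2) = -50 + (2 + 4)*(-2) = -50 + 6*(-2) = -50 - 12 = -62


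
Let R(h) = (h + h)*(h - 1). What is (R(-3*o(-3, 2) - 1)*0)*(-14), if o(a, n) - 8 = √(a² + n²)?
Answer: 0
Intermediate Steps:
o(a, n) = 8 + √(a² + n²)
R(h) = 2*h*(-1 + h) (R(h) = (2*h)*(-1 + h) = 2*h*(-1 + h))
(R(-3*o(-3, 2) - 1)*0)*(-14) = ((2*(-3*(8 + √((-3)² + 2²)) - 1)*(-1 + (-3*(8 + √((-3)² + 2²)) - 1)))*0)*(-14) = ((2*(-3*(8 + √(9 + 4)) - 1)*(-1 + (-3*(8 + √(9 + 4)) - 1)))*0)*(-14) = ((2*(-3*(8 + √13) - 1)*(-1 + (-3*(8 + √13) - 1)))*0)*(-14) = ((2*((-24 - 3*√13) - 1)*(-1 + ((-24 - 3*√13) - 1)))*0)*(-14) = ((2*(-25 - 3*√13)*(-1 + (-25 - 3*√13)))*0)*(-14) = ((2*(-25 - 3*√13)*(-26 - 3*√13))*0)*(-14) = ((2*(-26 - 3*√13)*(-25 - 3*√13))*0)*(-14) = 0*(-14) = 0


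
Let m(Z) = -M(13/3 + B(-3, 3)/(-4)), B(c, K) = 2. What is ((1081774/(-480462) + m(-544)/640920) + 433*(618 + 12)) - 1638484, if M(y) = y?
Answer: -420549369479331611/307937705040 ≈ -1.3657e+6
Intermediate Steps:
m(Z) = -23/6 (m(Z) = -(13/3 + 2/(-4)) = -(13*(⅓) + 2*(-¼)) = -(13/3 - ½) = -1*23/6 = -23/6)
((1081774/(-480462) + m(-544)/640920) + 433*(618 + 12)) - 1638484 = ((1081774/(-480462) - 23/6/640920) + 433*(618 + 12)) - 1638484 = ((1081774*(-1/480462) - 23/6*1/640920) + 433*630) - 1638484 = ((-540887/240231 - 23/3845520) + 272790) - 1638484 = (-693332433851/307937705040 + 272790) - 1638484 = 84001633225427749/307937705040 - 1638484 = -420549369479331611/307937705040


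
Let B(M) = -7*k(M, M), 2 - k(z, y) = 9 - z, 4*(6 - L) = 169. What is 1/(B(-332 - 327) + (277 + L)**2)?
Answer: 16/1001961 ≈ 1.5969e-5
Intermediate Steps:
L = -145/4 (L = 6 - 1/4*169 = 6 - 169/4 = -145/4 ≈ -36.250)
k(z, y) = -7 + z (k(z, y) = 2 - (9 - z) = 2 + (-9 + z) = -7 + z)
B(M) = 49 - 7*M (B(M) = -7*(-7 + M) = 49 - 7*M)
1/(B(-332 - 327) + (277 + L)**2) = 1/((49 - 7*(-332 - 327)) + (277 - 145/4)**2) = 1/((49 - 7*(-659)) + (963/4)**2) = 1/((49 + 4613) + 927369/16) = 1/(4662 + 927369/16) = 1/(1001961/16) = 16/1001961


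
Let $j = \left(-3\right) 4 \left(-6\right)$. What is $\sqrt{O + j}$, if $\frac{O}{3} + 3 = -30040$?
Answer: $i \sqrt{90057} \approx 300.09 i$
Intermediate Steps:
$O = -90129$ ($O = -9 + 3 \left(-30040\right) = -9 - 90120 = -90129$)
$j = 72$ ($j = \left(-12\right) \left(-6\right) = 72$)
$\sqrt{O + j} = \sqrt{-90129 + 72} = \sqrt{-90057} = i \sqrt{90057}$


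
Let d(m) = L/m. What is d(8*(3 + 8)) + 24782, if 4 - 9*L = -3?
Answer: 19627351/792 ≈ 24782.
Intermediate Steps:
L = 7/9 (L = 4/9 - 1/9*(-3) = 4/9 + 1/3 = 7/9 ≈ 0.77778)
d(m) = 7/(9*m)
d(8*(3 + 8)) + 24782 = 7/(9*((8*(3 + 8)))) + 24782 = 7/(9*((8*11))) + 24782 = (7/9)/88 + 24782 = (7/9)*(1/88) + 24782 = 7/792 + 24782 = 19627351/792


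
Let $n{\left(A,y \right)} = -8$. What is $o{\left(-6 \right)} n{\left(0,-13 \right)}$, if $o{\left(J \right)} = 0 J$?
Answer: $0$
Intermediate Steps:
$o{\left(J \right)} = 0$
$o{\left(-6 \right)} n{\left(0,-13 \right)} = 0 \left(-8\right) = 0$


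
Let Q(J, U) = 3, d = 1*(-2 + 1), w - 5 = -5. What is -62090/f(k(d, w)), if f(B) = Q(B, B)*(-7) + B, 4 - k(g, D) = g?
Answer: 31045/8 ≈ 3880.6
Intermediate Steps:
w = 0 (w = 5 - 5 = 0)
d = -1 (d = 1*(-1) = -1)
k(g, D) = 4 - g
f(B) = -21 + B (f(B) = 3*(-7) + B = -21 + B)
-62090/f(k(d, w)) = -62090/(-21 + (4 - 1*(-1))) = -62090/(-21 + (4 + 1)) = -62090/(-21 + 5) = -62090/(-16) = -62090*(-1/16) = 31045/8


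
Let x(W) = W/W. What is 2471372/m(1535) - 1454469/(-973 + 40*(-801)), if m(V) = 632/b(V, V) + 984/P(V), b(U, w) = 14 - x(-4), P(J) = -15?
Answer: -1325393878891/9111588 ≈ -1.4546e+5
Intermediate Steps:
x(W) = 1
b(U, w) = 13 (b(U, w) = 14 - 1*1 = 14 - 1 = 13)
m(V) = -1104/65 (m(V) = 632/13 + 984/(-15) = 632*(1/13) + 984*(-1/15) = 632/13 - 328/5 = -1104/65)
2471372/m(1535) - 1454469/(-973 + 40*(-801)) = 2471372/(-1104/65) - 1454469/(-973 + 40*(-801)) = 2471372*(-65/1104) - 1454469/(-973 - 32040) = -40159795/276 - 1454469/(-33013) = -40159795/276 - 1454469*(-1/33013) = -40159795/276 + 1454469/33013 = -1325393878891/9111588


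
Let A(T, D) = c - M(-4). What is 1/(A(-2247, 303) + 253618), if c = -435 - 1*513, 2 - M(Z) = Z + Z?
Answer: 1/252660 ≈ 3.9579e-6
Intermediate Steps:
M(Z) = 2 - 2*Z (M(Z) = 2 - (Z + Z) = 2 - 2*Z)
c = -948 (c = -435 - 513 = -948)
A(T, D) = -958 (A(T, D) = -948 - (2 - 2*(-4)) = -948 - (2 + 8) = -948 - 1*10 = -948 - 10 = -958)
1/(A(-2247, 303) + 253618) = 1/(-958 + 253618) = 1/252660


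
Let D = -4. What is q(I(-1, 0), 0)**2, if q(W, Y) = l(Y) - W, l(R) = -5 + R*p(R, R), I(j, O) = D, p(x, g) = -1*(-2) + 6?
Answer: 1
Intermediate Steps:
p(x, g) = 8 (p(x, g) = 2 + 6 = 8)
I(j, O) = -4
l(R) = -5 + 8*R (l(R) = -5 + R*8 = -5 + 8*R)
q(W, Y) = -5 - W + 8*Y (q(W, Y) = (-5 + 8*Y) - W = -5 - W + 8*Y)
q(I(-1, 0), 0)**2 = (-5 - 1*(-4) + 8*0)**2 = (-5 + 4 + 0)**2 = (-1)**2 = 1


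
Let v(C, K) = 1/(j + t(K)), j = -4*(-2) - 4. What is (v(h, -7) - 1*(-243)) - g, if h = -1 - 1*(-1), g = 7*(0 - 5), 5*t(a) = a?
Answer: 3619/13 ≈ 278.38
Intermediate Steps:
t(a) = a/5
g = -35 (g = 7*(-5) = -35)
j = 4 (j = 8 - 4 = 4)
h = 0 (h = -1 + 1 = 0)
v(C, K) = 1/(4 + K/5)
(v(h, -7) - 1*(-243)) - g = (5/(20 - 7) - 1*(-243)) - 1*(-35) = (5/13 + 243) + 35 = 3164/13 + 35 = 3619/13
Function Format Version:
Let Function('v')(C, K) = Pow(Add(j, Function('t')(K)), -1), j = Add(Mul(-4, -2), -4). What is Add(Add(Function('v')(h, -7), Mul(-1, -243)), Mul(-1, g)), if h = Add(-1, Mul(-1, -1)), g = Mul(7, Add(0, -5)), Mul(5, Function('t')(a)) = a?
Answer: Rational(3619, 13) ≈ 278.38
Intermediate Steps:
Function('t')(a) = Mul(Rational(1, 5), a)
g = -35 (g = Mul(7, -5) = -35)
j = 4 (j = Add(8, -4) = 4)
h = 0 (h = Add(-1, 1) = 0)
Function('v')(C, K) = Pow(Add(4, Mul(Rational(1, 5), K)), -1)
Add(Add(Function('v')(h, -7), Mul(-1, -243)), Mul(-1, g)) = Add(Add(Mul(5, Pow(Add(20, -7), -1)), Mul(-1, -243)), Mul(-1, -35)) = Add(Add(Mul(5, Pow(13, -1)), 243), 35) = Add(Add(Mul(5, Rational(1, 13)), 243), 35) = Add(Add(Rational(5, 13), 243), 35) = Add(Rational(3164, 13), 35) = Rational(3619, 13)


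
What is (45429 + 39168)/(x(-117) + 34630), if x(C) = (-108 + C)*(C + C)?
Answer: 84597/87280 ≈ 0.96926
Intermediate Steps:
x(C) = 2*C*(-108 + C) (x(C) = (-108 + C)*(2*C) = 2*C*(-108 + C))
(45429 + 39168)/(x(-117) + 34630) = (45429 + 39168)/(2*(-117)*(-108 - 117) + 34630) = 84597/(2*(-117)*(-225) + 34630) = 84597/(52650 + 34630) = 84597/87280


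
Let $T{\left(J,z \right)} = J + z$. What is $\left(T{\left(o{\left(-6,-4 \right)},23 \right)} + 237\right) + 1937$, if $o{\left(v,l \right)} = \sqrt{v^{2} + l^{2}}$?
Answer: $2197 + 2 \sqrt{13} \approx 2204.2$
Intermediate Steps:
$o{\left(v,l \right)} = \sqrt{l^{2} + v^{2}}$
$\left(T{\left(o{\left(-6,-4 \right)},23 \right)} + 237\right) + 1937 = \left(\left(\sqrt{\left(-4\right)^{2} + \left(-6\right)^{2}} + 23\right) + 237\right) + 1937 = \left(\left(\sqrt{16 + 36} + 23\right) + 237\right) + 1937 = \left(\left(\sqrt{52} + 23\right) + 237\right) + 1937 = \left(\left(2 \sqrt{13} + 23\right) + 237\right) + 1937 = \left(\left(23 + 2 \sqrt{13}\right) + 237\right) + 1937 = \left(260 + 2 \sqrt{13}\right) + 1937 = 2197 + 2 \sqrt{13}$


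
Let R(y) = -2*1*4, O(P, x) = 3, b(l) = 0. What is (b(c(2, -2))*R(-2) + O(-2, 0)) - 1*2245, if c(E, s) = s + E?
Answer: -2242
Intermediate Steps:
c(E, s) = E + s
R(y) = -8 (R(y) = -2*4 = -8)
(b(c(2, -2))*R(-2) + O(-2, 0)) - 1*2245 = (0*(-8) + 3) - 1*2245 = (0 + 3) - 2245 = 3 - 2245 = -2242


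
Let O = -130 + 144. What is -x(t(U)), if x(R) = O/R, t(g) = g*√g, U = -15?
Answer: -14*I*√15/225 ≈ -0.24099*I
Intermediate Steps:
t(g) = g^(3/2)
O = 14
x(R) = 14/R
-x(t(U)) = -14/((-15)^(3/2)) = -14/((-15*I*√15)) = -14*I*√15/225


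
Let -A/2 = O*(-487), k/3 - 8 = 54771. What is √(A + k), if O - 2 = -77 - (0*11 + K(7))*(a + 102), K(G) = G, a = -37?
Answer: I*√351883 ≈ 593.2*I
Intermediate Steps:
k = 164337 (k = 24 + 3*54771 = 24 + 164313 = 164337)
O = -530 (O = 2 + (-77 - (0*11 + 7)*(-37 + 102)) = 2 + (-77 - (0 + 7)*65) = 2 + (-77 - 7*65) = 2 + (-77 - 1*455) = 2 + (-77 - 455) = 2 - 532 = -530)
A = -516220 (A = -(-1060)*(-487) = -2*258110 = -516220)
√(A + k) = √(-516220 + 164337) = √(-351883) = I*√351883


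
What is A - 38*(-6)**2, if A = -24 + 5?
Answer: -1387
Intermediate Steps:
A = -19
A - 38*(-6)**2 = -19 - 38*(-6)**2 = -19 - 38*36 = -19 - 1368 = -1387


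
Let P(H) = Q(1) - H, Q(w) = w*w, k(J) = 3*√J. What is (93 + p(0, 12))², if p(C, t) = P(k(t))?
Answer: 8944 - 1128*√3 ≈ 6990.3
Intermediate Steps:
Q(w) = w²
P(H) = 1 - H (P(H) = 1² - H = 1 - H)
p(C, t) = 1 - 3*√t
(93 + p(0, 12))² = (93 + (1 - 6*√3))² = (94 - 6*√3)²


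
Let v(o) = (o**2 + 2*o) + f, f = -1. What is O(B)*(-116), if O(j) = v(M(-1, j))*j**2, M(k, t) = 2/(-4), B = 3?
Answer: 1827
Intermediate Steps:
M(k, t) = -1/2 (M(k, t) = 2*(-1/4) = -1/2)
v(o) = -1 + o**2 + 2*o (v(o) = (o**2 + 2*o) - 1 = -1 + o**2 + 2*o)
O(j) = -7*j**2/4 (O(j) = (-1 + (-1/2)**2 + 2*(-1/2))*j**2 = (-1 + 1/4 - 1)*j**2 = -7*j**2/4)
O(B)*(-116) = -7/4*3**2*(-116) = -7/4*9*(-116) = -63/4*(-116) = 1827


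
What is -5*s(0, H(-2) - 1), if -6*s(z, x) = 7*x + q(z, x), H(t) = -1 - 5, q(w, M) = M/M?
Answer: -40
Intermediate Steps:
q(w, M) = 1
H(t) = -6
s(z, x) = -⅙ - 7*x/6 (s(z, x) = -(7*x + 1)/6 = -(1 + 7*x)/6 = -⅙ - 7*x/6)
-5*s(0, H(-2) - 1) = -5*(-⅙ - 7*(-6 - 1)/6) = -5*(-⅙ - 7/6*(-7)) = -5*(-⅙ + 49/6) = -5*8 = -40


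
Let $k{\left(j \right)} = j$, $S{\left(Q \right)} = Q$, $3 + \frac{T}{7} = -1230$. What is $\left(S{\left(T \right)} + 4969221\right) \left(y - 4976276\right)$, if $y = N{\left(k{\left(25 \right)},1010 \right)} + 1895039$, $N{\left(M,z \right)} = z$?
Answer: $-15279743253930$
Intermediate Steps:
$T = -8631$ ($T = -21 + 7 \left(-1230\right) = -21 - 8610 = -8631$)
$y = 1896049$ ($y = 1010 + 1895039 = 1896049$)
$\left(S{\left(T \right)} + 4969221\right) \left(y - 4976276\right) = \left(-8631 + 4969221\right) \left(1896049 - 4976276\right) = 4960590 \left(-3080227\right) = -15279743253930$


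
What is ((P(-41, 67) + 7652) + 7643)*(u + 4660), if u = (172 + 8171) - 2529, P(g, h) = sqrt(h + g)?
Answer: 160199830 + 10474*sqrt(26) ≈ 1.6025e+8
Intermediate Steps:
P(g, h) = sqrt(g + h)
u = 5814 (u = 8343 - 2529 = 5814)
((P(-41, 67) + 7652) + 7643)*(u + 4660) = ((sqrt(-41 + 67) + 7652) + 7643)*(5814 + 4660) = ((sqrt(26) + 7652) + 7643)*10474 = ((7652 + sqrt(26)) + 7643)*10474 = (15295 + sqrt(26))*10474 = 160199830 + 10474*sqrt(26)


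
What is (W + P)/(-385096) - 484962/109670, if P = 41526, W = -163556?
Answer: -43343474063/10558369580 ≈ -4.1051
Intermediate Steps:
(W + P)/(-385096) - 484962/109670 = (-163556 + 41526)/(-385096) - 484962/109670 = -122030*(-1/385096) - 484962*1/109670 = 61015/192548 - 242481/54835 = -43343474063/10558369580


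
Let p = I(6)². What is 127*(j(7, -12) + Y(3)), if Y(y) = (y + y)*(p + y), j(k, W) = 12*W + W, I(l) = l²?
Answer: 970026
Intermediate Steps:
p = 1296 (p = (6²)² = 36² = 1296)
j(k, W) = 13*W
Y(y) = 2*y*(1296 + y) (Y(y) = (y + y)*(1296 + y) = (2*y)*(1296 + y) = 2*y*(1296 + y))
127*(j(7, -12) + Y(3)) = 127*(13*(-12) + 2*3*(1296 + 3)) = 127*(-156 + 2*3*1299) = 127*(-156 + 7794) = 127*7638 = 970026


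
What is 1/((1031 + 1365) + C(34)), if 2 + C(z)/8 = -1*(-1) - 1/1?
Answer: 1/2380 ≈ 0.00042017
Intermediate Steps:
C(z) = -16 (C(z) = -16 + 8*(-1*(-1) - 1/1) = -16 + 8*(1 - 1*1) = -16 + 8*(1 - 1) = -16 + 8*0 = -16 + 0 = -16)
1/((1031 + 1365) + C(34)) = 1/((1031 + 1365) - 16) = 1/(2396 - 16) = 1/2380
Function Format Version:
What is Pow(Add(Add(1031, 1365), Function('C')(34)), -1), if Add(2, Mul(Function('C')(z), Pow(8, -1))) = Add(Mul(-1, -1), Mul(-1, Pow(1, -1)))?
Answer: Rational(1, 2380) ≈ 0.00042017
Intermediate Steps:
Function('C')(z) = -16 (Function('C')(z) = Add(-16, Mul(8, Add(Mul(-1, -1), Mul(-1, Pow(1, -1))))) = Add(-16, Mul(8, Add(1, Mul(-1, 1)))) = Add(-16, Mul(8, Add(1, -1))) = Add(-16, Mul(8, 0)) = Add(-16, 0) = -16)
Pow(Add(Add(1031, 1365), Function('C')(34)), -1) = Pow(Add(Add(1031, 1365), -16), -1) = Pow(Add(2396, -16), -1) = Pow(2380, -1) = Rational(1, 2380)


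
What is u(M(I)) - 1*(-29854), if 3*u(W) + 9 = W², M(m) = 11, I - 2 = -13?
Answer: 89674/3 ≈ 29891.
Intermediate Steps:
I = -11 (I = 2 - 13 = -11)
u(W) = -3 + W²/3
u(M(I)) - 1*(-29854) = (-3 + (⅓)*11²) - 1*(-29854) = (-3 + (⅓)*121) + 29854 = (-3 + 121/3) + 29854 = 112/3 + 29854 = 89674/3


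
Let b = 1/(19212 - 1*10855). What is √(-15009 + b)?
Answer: 2*I*√262055070421/8357 ≈ 122.51*I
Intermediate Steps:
b = 1/8357 (b = 1/(19212 - 10855) = 1/8357 ≈ 0.00011966)
√(-15009 + b) = √(-15009 + 1/8357) = √(-125430212/8357) = 2*I*√262055070421/8357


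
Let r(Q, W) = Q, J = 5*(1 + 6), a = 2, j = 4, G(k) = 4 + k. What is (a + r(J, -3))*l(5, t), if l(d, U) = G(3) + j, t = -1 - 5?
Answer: 407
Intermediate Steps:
J = 35 (J = 5*7 = 35)
t = -6
l(d, U) = 11 (l(d, U) = (4 + 3) + 4 = 7 + 4 = 11)
(a + r(J, -3))*l(5, t) = (2 + 35)*11 = 37*11 = 407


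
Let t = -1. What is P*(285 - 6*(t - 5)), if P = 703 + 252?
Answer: 306555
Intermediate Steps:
P = 955
P*(285 - 6*(t - 5)) = 955*(285 - 6*(-1 - 5)) = 955*(285 - 6*(-6)) = 955*(285 + 36) = 955*321 = 306555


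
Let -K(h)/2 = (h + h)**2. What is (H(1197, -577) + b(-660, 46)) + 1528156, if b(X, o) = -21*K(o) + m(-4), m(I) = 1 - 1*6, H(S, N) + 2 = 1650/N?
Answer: 1086856899/577 ≈ 1.8836e+6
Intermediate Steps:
H(S, N) = -2 + 1650/N
K(h) = -8*h**2 (K(h) = -2*(h + h)**2 = -2*4*h**2 = -8*h**2)
m(I) = -5 (m(I) = 1 - 6 = -5)
b(X, o) = -5 + 168*o**2 (b(X, o) = -(-168)*o**2 - 5 = 168*o**2 - 5 = -5 + 168*o**2)
(H(1197, -577) + b(-660, 46)) + 1528156 = ((-2 + 1650/(-577)) + (-5 + 168*46**2)) + 1528156 = ((-2 + 1650*(-1/577)) + (-5 + 168*2116)) + 1528156 = ((-2 - 1650/577) + (-5 + 355488)) + 1528156 = (-2804/577 + 355483) + 1528156 = 205110887/577 + 1528156 = 1086856899/577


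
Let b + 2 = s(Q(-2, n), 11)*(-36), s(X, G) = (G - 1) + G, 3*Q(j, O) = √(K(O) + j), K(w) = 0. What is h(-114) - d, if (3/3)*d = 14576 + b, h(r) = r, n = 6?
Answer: -13932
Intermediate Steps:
Q(j, O) = √j/3 (Q(j, O) = √(0 + j)/3 = √j/3)
s(X, G) = -1 + 2*G (s(X, G) = (-1 + G) + G = -1 + 2*G)
b = -758 (b = -2 + (-1 + 2*11)*(-36) = -2 + (-1 + 22)*(-36) = -2 + 21*(-36) = -2 - 756 = -758)
d = 13818 (d = 14576 - 758 = 13818)
h(-114) - d = -114 - 1*13818 = -114 - 13818 = -13932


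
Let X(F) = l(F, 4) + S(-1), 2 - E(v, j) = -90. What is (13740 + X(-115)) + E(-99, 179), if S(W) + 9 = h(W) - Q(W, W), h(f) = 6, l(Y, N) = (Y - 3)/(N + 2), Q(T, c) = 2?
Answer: 41422/3 ≈ 13807.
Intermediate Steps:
l(Y, N) = (-3 + Y)/(2 + N)
E(v, j) = 92 (E(v, j) = 2 - 1*(-90) = 2 + 90 = 92)
S(W) = -5 (S(W) = -9 + (6 - 1*2) = -9 + (6 - 2) = -9 + 4 = -5)
X(F) = -11/2 + F/6 (X(F) = (-3 + F)/(2 + 4) - 5 = (-3 + F)/6 - 5 = (-½ + F/6) - 5 = -11/2 + F/6)
(13740 + X(-115)) + E(-99, 179) = (13740 + (-11/2 + (⅙)*(-115))) + 92 = (13740 + (-11/2 - 115/6)) + 92 = (13740 - 74/3) + 92 = 41146/3 + 92 = 41422/3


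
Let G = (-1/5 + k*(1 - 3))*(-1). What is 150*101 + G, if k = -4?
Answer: 75711/5 ≈ 15142.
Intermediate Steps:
G = -39/5 (G = (-1/5 - 4*(1 - 3))*(-1) = (-1*⅕ - 4*(-2))*(-1) = (-⅕ + 8)*(-1) = (39/5)*(-1) = -39/5 ≈ -7.8000)
150*101 + G = 150*101 - 39/5 = 15150 - 39/5 = 75711/5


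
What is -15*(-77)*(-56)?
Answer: -64680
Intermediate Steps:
-15*(-77)*(-56) = 1155*(-56) = -64680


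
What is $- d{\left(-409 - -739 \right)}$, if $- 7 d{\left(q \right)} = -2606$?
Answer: $- \frac{2606}{7} \approx -372.29$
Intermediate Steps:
$d{\left(q \right)} = \frac{2606}{7}$ ($d{\left(q \right)} = \left(- \frac{1}{7}\right) \left(-2606\right) = \frac{2606}{7}$)
$- d{\left(-409 - -739 \right)} = \left(-1\right) \frac{2606}{7} = - \frac{2606}{7}$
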